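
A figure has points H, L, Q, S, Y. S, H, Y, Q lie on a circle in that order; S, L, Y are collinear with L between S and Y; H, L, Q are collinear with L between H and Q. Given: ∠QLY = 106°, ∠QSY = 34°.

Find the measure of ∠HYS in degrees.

1. ∠HLS = 106°  [vertical angles at L]
2. ∠QHY = 34°  [same arc YQ]
3. ∠HLY = 74°  [linear pair at L on SY]
4. ∠HYS = 72°  [△HLY]

∠HYS = 72°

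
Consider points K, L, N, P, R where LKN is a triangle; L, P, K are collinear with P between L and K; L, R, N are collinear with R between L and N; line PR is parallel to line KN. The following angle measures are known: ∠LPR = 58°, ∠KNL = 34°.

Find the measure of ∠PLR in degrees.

∠PLR = 88°

1. ∠LKN = 58°  [PR∥KN, corresponding at P]
2. ∠KLN = 88°  [△LKN]
3. ∠PLR = 88°  [P on LK, R on LN]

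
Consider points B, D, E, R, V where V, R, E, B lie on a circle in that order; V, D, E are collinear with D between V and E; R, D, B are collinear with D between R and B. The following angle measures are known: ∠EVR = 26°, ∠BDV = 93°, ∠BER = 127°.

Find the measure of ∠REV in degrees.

∠REV = 60°

1. ∠EBR = 26°  [same arc RE]
2. ∠EDR = 93°  [vertical angles at D]
3. ∠BRE = 27°  [△REB]
4. ∠REV = 60°  [△RDE]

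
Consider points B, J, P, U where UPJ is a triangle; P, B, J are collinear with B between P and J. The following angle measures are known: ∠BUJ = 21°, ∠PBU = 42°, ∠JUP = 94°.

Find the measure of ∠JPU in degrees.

1. ∠JBU = 138°  [linear pair at B on PJ]
2. ∠BJU = 21°  [△UBJ]
3. ∠PJU = 21°  [B on ray JP]
4. ∠JPU = 65°  [△UPJ]

∠JPU = 65°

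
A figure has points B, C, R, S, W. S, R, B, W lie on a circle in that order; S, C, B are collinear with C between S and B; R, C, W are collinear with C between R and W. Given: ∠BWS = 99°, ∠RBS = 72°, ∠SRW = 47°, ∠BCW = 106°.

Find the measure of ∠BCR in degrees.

1. ∠BRS = 81°  [cyclic SRBW, opposite ∠R+∠W]
2. ∠BSR = 27°  [△SRB]
3. ∠RCS = 106°  [△SCR]
4. ∠BCR = 74°  [linear pair at C on SB]

∠BCR = 74°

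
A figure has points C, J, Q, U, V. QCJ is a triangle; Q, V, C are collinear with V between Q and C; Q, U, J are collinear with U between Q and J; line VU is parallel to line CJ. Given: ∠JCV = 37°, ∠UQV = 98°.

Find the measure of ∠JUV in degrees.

∠JUV = 135°

1. ∠JCQ = 37°  [V on ray CQ]
2. ∠CQJ = 98°  [V on QC, U on QJ]
3. ∠CJQ = 45°  [△QCJ]
4. ∠QUV = 45°  [VU∥CJ, corresponding at U]
5. ∠JUV = 135°  [linear pair at U on QJ]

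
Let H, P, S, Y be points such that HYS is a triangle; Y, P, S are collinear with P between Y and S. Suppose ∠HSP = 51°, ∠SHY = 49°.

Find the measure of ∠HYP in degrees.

∠HYP = 80°

1. ∠HSY = 51°  [P on ray SY]
2. ∠HYS = 80°  [△HYS]
3. ∠HYP = 80°  [P on ray YS]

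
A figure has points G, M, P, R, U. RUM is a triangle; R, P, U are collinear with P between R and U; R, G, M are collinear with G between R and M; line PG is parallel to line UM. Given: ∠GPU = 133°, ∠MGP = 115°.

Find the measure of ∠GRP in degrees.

∠GRP = 68°

1. ∠GPR = 47°  [linear pair at P on RU]
2. ∠PGR = 65°  [linear pair at G on RM]
3. ∠GRP = 68°  [△RPG]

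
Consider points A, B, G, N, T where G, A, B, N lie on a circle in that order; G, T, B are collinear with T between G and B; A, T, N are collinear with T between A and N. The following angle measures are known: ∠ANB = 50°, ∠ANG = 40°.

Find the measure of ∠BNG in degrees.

1. ∠AGB = 50°  [same arc AB]
2. ∠ABG = 40°  [same arc GA]
3. ∠BAG = 90°  [△GAB]
4. ∠BNG = 90°  [cyclic GABN, opposite ∠A+∠N]

∠BNG = 90°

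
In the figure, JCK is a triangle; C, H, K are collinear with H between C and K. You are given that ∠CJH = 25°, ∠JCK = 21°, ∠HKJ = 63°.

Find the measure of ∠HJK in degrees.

1. ∠HCJ = 21°  [H on ray CK]
2. ∠CHJ = 134°  [△JCH]
3. ∠JHK = 46°  [linear pair at H on CK]
4. ∠HJK = 71°  [△JHK]

∠HJK = 71°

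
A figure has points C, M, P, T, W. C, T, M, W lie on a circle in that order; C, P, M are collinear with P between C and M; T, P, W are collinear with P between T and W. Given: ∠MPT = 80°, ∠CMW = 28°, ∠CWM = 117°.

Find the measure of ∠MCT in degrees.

1. ∠CPT = 100°  [linear pair at P on CM]
2. ∠CTW = 28°  [same arc CW]
3. ∠MCT = 52°  [△CPT]

∠MCT = 52°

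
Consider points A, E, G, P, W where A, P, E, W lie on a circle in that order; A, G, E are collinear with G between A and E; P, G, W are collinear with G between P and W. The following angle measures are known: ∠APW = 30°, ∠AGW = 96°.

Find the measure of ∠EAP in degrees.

∠EAP = 66°

1. ∠AEW = 30°  [same arc AW]
2. ∠EGW = 84°  [linear pair at G on AE]
3. ∠EWP = 66°  [△EGW]
4. ∠EAP = 66°  [same arc PE]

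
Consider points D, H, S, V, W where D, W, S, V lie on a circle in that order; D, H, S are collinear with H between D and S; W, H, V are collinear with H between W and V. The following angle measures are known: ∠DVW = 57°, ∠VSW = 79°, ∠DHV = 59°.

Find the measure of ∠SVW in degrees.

∠SVW = 37°

1. ∠DSW = 57°  [same arc DW]
2. ∠SHW = 59°  [vertical angles at H]
3. ∠SWV = 64°  [△WHS]
4. ∠SVW = 37°  [△WSV]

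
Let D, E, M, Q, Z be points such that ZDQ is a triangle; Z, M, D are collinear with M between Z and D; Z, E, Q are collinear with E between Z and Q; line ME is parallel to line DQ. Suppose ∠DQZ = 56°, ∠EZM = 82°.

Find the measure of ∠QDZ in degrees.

∠QDZ = 42°

1. ∠MEZ = 56°  [ME∥DQ, corresponding at E]
2. ∠EMZ = 42°  [△ZME]
3. ∠QDZ = 42°  [ME∥DQ, corresponding at M]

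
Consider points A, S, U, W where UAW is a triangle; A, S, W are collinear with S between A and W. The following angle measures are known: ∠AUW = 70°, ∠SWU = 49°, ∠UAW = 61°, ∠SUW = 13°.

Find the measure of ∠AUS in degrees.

∠AUS = 57°

1. ∠USW = 118°  [△USW]
2. ∠SAU = 61°  [S on ray AW]
3. ∠ASU = 62°  [linear pair at S on AW]
4. ∠AUS = 57°  [△UAS]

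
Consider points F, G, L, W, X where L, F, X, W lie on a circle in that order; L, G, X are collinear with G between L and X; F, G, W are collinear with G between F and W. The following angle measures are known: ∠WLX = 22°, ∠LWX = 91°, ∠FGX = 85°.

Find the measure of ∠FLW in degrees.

1. ∠LXW = 67°  [△LXW]
2. ∠LGW = 85°  [vertical angles at G]
3. ∠LFW = 67°  [same arc LW]
4. ∠FWL = 73°  [△LGW]
5. ∠FLW = 40°  [△LFW]

∠FLW = 40°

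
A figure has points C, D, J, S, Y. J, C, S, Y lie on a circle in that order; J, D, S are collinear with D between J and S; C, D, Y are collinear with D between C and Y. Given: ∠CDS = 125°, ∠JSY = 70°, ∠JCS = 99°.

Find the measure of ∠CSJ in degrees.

1. ∠CDJ = 55°  [linear pair at D on JS]
2. ∠JCY = 70°  [same arc JY]
3. ∠CJS = 55°  [△JDC]
4. ∠CSJ = 26°  [△JCS]

∠CSJ = 26°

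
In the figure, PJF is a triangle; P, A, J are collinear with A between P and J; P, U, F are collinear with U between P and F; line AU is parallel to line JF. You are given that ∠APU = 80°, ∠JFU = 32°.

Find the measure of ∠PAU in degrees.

∠PAU = 68°

1. ∠FPJ = 80°  [A on PJ, U on PF]
2. ∠JFP = 32°  [U on ray FP]
3. ∠FJP = 68°  [△PJF]
4. ∠PAU = 68°  [AU∥JF, corresponding at A]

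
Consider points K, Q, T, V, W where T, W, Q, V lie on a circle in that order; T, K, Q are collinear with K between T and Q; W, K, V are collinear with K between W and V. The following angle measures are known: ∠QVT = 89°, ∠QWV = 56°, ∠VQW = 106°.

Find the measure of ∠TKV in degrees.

1. ∠QTV = 56°  [same arc QV]
2. ∠QVW = 18°  [△WQV]
3. ∠TQV = 35°  [△TQV]
4. ∠QKV = 127°  [△QKV]
5. ∠TKV = 53°  [linear pair at K on TQ]

∠TKV = 53°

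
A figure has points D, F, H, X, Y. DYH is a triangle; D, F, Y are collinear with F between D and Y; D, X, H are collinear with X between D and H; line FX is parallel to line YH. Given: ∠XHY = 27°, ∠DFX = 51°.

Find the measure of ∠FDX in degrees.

1. ∠DHY = 27°  [X on ray HD]
2. ∠DYH = 51°  [FX∥YH, corresponding at F]
3. ∠HDY = 102°  [△DYH]
4. ∠FDX = 102°  [F on DY, X on DH]

∠FDX = 102°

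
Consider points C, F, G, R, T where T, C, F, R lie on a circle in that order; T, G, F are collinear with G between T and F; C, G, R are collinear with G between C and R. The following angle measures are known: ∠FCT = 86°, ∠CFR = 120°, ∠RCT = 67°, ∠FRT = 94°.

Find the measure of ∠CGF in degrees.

1. ∠CTR = 60°  [cyclic TCFR, opposite ∠T+∠F]
2. ∠RFT = 67°  [same arc TR]
3. ∠CRT = 53°  [△TCR]
4. ∠FTR = 19°  [△TFR]
5. ∠CFT = 53°  [same arc TC]
6. ∠FCR = 19°  [same arc FR]
7. ∠CGF = 108°  [△CGF]

∠CGF = 108°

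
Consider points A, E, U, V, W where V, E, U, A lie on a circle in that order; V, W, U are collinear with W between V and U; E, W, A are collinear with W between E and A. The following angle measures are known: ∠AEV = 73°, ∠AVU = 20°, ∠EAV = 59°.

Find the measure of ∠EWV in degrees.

1. ∠AEU = 20°  [same arc UA]
2. ∠EUV = 59°  [same arc VE]
3. ∠EWU = 101°  [△EWU]
4. ∠EWV = 79°  [linear pair at W on VU]

∠EWV = 79°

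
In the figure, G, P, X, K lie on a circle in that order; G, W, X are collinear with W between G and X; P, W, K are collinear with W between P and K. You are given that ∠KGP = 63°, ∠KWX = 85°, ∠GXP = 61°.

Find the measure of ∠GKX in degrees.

∠GKX = 100°

1. ∠GWK = 95°  [linear pair at W on GX]
2. ∠GKP = 61°  [same arc GP]
3. ∠KGX = 24°  [△GWK]
4. ∠GPK = 56°  [△GPK]
5. ∠GXK = 56°  [same arc GK]
6. ∠GKX = 100°  [△GXK]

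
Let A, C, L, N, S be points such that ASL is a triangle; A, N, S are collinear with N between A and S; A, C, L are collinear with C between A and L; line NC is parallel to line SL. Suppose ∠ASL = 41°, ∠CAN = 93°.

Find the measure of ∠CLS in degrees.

1. ∠ANC = 41°  [NC∥SL, corresponding at N]
2. ∠ACN = 46°  [△ANC]
3. ∠LCN = 134°  [linear pair at C on AL]
4. ∠CLS = 46°  [NC∥SL, co-interior at L–C]

∠CLS = 46°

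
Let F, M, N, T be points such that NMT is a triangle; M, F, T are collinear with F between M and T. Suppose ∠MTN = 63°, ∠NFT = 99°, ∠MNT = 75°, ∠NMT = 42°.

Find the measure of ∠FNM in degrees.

1. ∠MFN = 81°  [linear pair at F on MT]
2. ∠FMN = 42°  [F on ray MT]
3. ∠FNM = 57°  [△NMF]

∠FNM = 57°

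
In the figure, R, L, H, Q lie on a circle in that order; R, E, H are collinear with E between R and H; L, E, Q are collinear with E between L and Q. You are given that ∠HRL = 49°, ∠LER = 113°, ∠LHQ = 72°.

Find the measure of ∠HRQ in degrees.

1. ∠HQL = 49°  [same arc LH]
2. ∠HLQ = 59°  [△LHQ]
3. ∠HRQ = 59°  [same arc HQ]

∠HRQ = 59°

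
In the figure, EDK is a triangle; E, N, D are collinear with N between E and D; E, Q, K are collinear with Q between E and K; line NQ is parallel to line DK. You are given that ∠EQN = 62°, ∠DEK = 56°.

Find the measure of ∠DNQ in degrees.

∠DNQ = 118°

1. ∠DKE = 62°  [NQ∥DK, corresponding at Q]
2. ∠EDK = 62°  [△EDK]
3. ∠ENQ = 62°  [NQ∥DK, corresponding at N]
4. ∠DNQ = 118°  [linear pair at N on ED]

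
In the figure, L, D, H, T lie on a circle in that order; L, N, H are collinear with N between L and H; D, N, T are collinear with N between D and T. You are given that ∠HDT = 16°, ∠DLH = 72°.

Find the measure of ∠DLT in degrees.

1. ∠DTH = 72°  [same arc DH]
2. ∠DHT = 92°  [△DHT]
3. ∠DLT = 88°  [cyclic LDHT, opposite ∠L+∠H]

∠DLT = 88°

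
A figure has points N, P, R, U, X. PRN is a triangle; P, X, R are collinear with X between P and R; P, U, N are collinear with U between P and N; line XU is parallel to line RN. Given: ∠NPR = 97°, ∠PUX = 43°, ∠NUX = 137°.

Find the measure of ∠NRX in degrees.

1. ∠UPX = 97°  [X on PR, U on PN]
2. ∠PXU = 40°  [△PXU]
3. ∠RXU = 140°  [linear pair at X on PR]
4. ∠NRX = 40°  [XU∥RN, co-interior at R–X]

∠NRX = 40°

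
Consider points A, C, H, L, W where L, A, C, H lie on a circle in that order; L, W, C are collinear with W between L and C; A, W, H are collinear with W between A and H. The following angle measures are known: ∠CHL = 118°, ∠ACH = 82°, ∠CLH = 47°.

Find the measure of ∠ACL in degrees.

∠ACL = 67°

1. ∠HCL = 15°  [△LCH]
2. ∠ALH = 98°  [cyclic LACH, opposite ∠L+∠C]
3. ∠HAL = 15°  [same arc LH]
4. ∠AHL = 67°  [△LAH]
5. ∠ACL = 67°  [same arc LA]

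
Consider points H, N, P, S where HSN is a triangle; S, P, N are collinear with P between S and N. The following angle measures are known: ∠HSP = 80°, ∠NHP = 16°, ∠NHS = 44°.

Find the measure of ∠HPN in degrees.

1. ∠HSN = 80°  [P on ray SN]
2. ∠HNS = 56°  [△HSN]
3. ∠HNP = 56°  [P on ray NS]
4. ∠HPN = 108°  [△HPN]

∠HPN = 108°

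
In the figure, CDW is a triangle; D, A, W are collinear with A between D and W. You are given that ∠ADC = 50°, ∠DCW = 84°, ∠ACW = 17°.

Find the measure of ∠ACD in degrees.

∠ACD = 67°

1. ∠CDW = 50°  [A on ray DW]
2. ∠CWD = 46°  [△CDW]
3. ∠AWC = 46°  [A on ray WD]
4. ∠CAW = 117°  [△CAW]
5. ∠CAD = 63°  [linear pair at A on DW]
6. ∠ACD = 67°  [△CDA]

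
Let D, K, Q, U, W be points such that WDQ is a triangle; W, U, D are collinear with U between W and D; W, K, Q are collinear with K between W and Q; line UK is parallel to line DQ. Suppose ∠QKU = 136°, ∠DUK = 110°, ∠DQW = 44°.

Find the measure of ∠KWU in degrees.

1. ∠UKW = 44°  [linear pair at K on WQ]
2. ∠KUW = 70°  [linear pair at U on WD]
3. ∠KWU = 66°  [△WUK]

∠KWU = 66°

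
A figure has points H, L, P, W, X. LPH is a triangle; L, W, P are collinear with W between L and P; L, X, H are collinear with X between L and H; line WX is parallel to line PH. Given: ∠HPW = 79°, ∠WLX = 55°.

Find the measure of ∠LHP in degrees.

∠LHP = 46°

1. ∠HPL = 79°  [W on ray PL]
2. ∠HLP = 55°  [W on LP, X on LH]
3. ∠LHP = 46°  [△LPH]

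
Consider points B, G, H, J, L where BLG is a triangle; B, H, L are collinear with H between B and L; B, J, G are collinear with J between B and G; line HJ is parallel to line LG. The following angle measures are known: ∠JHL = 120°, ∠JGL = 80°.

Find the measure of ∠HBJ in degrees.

1. ∠BHJ = 60°  [linear pair at H on BL]
2. ∠BGL = 80°  [J on ray GB]
3. ∠BLG = 60°  [HJ∥LG, corresponding at H]
4. ∠GBL = 40°  [△BLG]
5. ∠HBJ = 40°  [H on BL, J on BG]

∠HBJ = 40°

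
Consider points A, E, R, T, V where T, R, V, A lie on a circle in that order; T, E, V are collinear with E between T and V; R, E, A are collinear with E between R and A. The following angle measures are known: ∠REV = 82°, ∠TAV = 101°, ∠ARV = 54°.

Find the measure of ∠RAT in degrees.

∠RAT = 44°

1. ∠AET = 82°  [vertical angles at E]
2. ∠ATV = 54°  [same arc VA]
3. ∠RAT = 44°  [△TEA]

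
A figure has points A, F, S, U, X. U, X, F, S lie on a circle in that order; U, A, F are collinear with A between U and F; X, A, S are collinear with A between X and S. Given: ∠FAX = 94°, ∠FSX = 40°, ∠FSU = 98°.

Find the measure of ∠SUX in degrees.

1. ∠UAX = 86°  [linear pair at A on UF]
2. ∠FUX = 40°  [same arc XF]
3. ∠FXU = 82°  [cyclic UXFS, opposite ∠X+∠S]
4. ∠SXU = 54°  [△UAX]
5. ∠UFX = 58°  [△UXF]
6. ∠USX = 58°  [same arc UX]
7. ∠SUX = 68°  [△UXS]

∠SUX = 68°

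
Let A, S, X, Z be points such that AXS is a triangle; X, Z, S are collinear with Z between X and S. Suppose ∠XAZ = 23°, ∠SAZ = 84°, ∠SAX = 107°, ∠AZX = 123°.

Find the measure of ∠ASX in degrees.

∠ASX = 39°

1. ∠AXZ = 34°  [△AXZ]
2. ∠AXS = 34°  [Z on ray XS]
3. ∠ASX = 39°  [△AXS]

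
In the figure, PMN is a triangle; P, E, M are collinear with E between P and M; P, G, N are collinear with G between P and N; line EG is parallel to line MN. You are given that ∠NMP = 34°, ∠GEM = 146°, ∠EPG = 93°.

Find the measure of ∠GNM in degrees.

∠GNM = 53°

1. ∠GEP = 34°  [EG∥MN, corresponding at E]
2. ∠EGP = 53°  [△PEG]
3. ∠EGN = 127°  [linear pair at G on PN]
4. ∠GNM = 53°  [EG∥MN, co-interior at N–G]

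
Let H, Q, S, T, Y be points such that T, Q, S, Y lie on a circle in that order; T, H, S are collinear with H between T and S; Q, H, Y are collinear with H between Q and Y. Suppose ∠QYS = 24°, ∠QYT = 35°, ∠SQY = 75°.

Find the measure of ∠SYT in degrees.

∠SYT = 59°

1. ∠QTS = 24°  [same arc QS]
2. ∠QST = 35°  [same arc TQ]
3. ∠SQT = 121°  [△TQS]
4. ∠SYT = 59°  [cyclic TQSY, opposite ∠Q+∠Y]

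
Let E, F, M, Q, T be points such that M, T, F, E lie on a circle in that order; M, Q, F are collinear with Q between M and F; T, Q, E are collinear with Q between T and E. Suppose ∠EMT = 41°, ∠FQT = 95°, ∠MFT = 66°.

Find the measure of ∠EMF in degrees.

1. ∠EQM = 95°  [vertical angles at Q]
2. ∠MET = 66°  [same arc MT]
3. ∠EMF = 19°  [△MQE]

∠EMF = 19°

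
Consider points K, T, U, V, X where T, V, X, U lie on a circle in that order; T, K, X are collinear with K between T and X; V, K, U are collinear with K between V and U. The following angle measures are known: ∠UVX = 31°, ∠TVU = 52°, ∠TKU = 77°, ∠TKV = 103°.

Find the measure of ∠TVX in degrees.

∠TVX = 83°

1. ∠UTX = 31°  [same arc XU]
2. ∠TXU = 52°  [same arc TU]
3. ∠TUX = 97°  [△TXU]
4. ∠TVX = 83°  [cyclic TVXU, opposite ∠V+∠U]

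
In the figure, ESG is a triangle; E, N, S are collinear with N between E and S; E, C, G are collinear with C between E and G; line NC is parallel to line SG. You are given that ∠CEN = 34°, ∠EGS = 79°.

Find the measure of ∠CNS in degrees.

1. ∠GES = 34°  [N on ES, C on EG]
2. ∠ESG = 67°  [△ESG]
3. ∠CNE = 67°  [NC∥SG, corresponding at N]
4. ∠CNS = 113°  [linear pair at N on ES]

∠CNS = 113°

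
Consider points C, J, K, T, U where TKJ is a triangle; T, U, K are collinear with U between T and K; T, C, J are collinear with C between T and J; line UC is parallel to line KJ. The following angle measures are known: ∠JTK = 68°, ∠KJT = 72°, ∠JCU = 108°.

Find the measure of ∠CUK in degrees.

∠CUK = 140°

1. ∠JKT = 40°  [△TKJ]
2. ∠CUT = 40°  [UC∥KJ, corresponding at U]
3. ∠CUK = 140°  [linear pair at U on TK]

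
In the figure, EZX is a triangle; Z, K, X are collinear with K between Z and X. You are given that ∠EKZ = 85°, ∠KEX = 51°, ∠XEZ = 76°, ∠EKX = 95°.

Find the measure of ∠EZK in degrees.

1. ∠EXK = 34°  [△EKX]
2. ∠EXZ = 34°  [K on ray XZ]
3. ∠EZX = 70°  [△EZX]
4. ∠EZK = 70°  [K on ray ZX]

∠EZK = 70°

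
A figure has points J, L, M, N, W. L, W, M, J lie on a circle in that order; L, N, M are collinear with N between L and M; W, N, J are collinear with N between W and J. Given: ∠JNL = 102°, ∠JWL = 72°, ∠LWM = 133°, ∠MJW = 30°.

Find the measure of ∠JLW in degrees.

1. ∠JML = 72°  [same arc LJ]
2. ∠LJM = 47°  [cyclic LWMJ, opposite ∠W+∠J]
3. ∠JLM = 61°  [△LMJ]
4. ∠LJW = 17°  [△LNJ]
5. ∠JLW = 91°  [△LWJ]

∠JLW = 91°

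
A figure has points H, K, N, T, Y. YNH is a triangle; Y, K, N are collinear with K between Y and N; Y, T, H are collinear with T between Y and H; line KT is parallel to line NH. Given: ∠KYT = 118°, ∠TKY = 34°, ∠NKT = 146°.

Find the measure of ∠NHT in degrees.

1. ∠KTY = 28°  [△YKT]
2. ∠HTK = 152°  [linear pair at T on YH]
3. ∠NHT = 28°  [KT∥NH, co-interior at H–T]

∠NHT = 28°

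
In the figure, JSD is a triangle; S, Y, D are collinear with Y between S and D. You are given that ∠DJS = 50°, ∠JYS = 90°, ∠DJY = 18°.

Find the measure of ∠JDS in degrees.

1. ∠DYJ = 90°  [linear pair at Y on SD]
2. ∠JDY = 72°  [△JYD]
3. ∠JDS = 72°  [Y on ray DS]

∠JDS = 72°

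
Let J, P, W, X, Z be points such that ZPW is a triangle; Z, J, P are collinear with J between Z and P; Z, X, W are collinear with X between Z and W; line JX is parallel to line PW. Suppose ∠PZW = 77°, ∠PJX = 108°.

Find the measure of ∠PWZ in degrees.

1. ∠JZX = 77°  [J on ZP, X on ZW]
2. ∠XJZ = 72°  [linear pair at J on ZP]
3. ∠JXZ = 31°  [△ZJX]
4. ∠PWZ = 31°  [JX∥PW, corresponding at X]

∠PWZ = 31°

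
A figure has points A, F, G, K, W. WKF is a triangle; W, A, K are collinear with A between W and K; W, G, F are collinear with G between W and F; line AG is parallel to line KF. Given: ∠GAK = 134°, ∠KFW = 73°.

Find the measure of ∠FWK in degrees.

1. ∠GAW = 46°  [linear pair at A on WK]
2. ∠AGW = 73°  [AG∥KF, corresponding at G]
3. ∠AWG = 61°  [△WAG]
4. ∠FWK = 61°  [A on WK, G on WF]

∠FWK = 61°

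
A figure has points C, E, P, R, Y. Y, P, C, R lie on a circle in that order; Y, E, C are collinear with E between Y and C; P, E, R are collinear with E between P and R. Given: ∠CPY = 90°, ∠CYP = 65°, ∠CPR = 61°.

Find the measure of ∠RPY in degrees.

∠RPY = 29°

1. ∠CRY = 90°  [cyclic YPCR, opposite ∠P+∠R]
2. ∠CYR = 61°  [same arc CR]
3. ∠RCY = 29°  [△YCR]
4. ∠RPY = 29°  [same arc YR]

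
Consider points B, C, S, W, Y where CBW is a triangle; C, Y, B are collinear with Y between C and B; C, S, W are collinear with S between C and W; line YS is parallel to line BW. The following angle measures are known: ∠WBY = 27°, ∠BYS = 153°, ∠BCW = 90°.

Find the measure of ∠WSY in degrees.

1. ∠CYS = 27°  [linear pair at Y on CB]
2. ∠SCY = 90°  [Y on CB, S on CW]
3. ∠CSY = 63°  [△CYS]
4. ∠WSY = 117°  [linear pair at S on CW]

∠WSY = 117°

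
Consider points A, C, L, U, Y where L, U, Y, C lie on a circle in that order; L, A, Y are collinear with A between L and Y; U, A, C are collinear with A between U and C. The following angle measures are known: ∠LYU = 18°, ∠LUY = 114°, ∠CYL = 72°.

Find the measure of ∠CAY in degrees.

∠CAY = 60°

1. ∠LCU = 18°  [same arc LU]
2. ∠LCY = 66°  [cyclic LUYC, opposite ∠U+∠C]
3. ∠CLY = 42°  [△LYC]
4. ∠CAL = 120°  [△LAC]
5. ∠CAY = 60°  [linear pair at A on LY]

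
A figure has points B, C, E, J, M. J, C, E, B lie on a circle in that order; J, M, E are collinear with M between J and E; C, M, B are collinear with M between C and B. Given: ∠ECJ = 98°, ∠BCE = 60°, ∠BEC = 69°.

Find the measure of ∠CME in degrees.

1. ∠CBE = 51°  [△CEB]
2. ∠CJE = 51°  [same arc CE]
3. ∠CEJ = 31°  [△JCE]
4. ∠CME = 89°  [△CME]

∠CME = 89°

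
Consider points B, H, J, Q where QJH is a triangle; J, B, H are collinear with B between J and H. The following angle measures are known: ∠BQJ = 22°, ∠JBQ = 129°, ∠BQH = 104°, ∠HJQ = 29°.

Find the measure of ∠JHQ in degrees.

∠JHQ = 25°

1. ∠HBQ = 51°  [linear pair at B on JH]
2. ∠BHQ = 25°  [△QBH]
3. ∠JHQ = 25°  [B on ray HJ]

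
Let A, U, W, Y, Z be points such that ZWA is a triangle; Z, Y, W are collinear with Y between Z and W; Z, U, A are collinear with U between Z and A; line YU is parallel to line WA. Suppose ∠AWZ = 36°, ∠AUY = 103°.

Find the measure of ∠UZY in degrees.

∠UZY = 67°

1. ∠UYZ = 36°  [YU∥WA, corresponding at Y]
2. ∠YUZ = 77°  [linear pair at U on ZA]
3. ∠UZY = 67°  [△ZYU]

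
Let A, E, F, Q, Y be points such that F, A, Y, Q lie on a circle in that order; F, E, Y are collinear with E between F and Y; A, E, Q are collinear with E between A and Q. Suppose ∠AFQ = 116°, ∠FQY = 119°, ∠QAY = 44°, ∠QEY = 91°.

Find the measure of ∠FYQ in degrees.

∠FYQ = 17°

1. ∠AYQ = 64°  [cyclic FAYQ, opposite ∠F+∠Y]
2. ∠AQY = 72°  [△AYQ]
3. ∠FYQ = 17°  [△YEQ]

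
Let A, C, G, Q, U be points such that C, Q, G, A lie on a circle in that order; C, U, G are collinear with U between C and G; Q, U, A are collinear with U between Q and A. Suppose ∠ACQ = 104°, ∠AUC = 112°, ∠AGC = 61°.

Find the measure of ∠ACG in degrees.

∠ACG = 53°

1. ∠AGQ = 76°  [cyclic CQGA, opposite ∠C+∠G]
2. ∠AUG = 68°  [linear pair at U on CG]
3. ∠GAQ = 51°  [△GUA]
4. ∠AQG = 53°  [△QGA]
5. ∠ACG = 53°  [same arc GA]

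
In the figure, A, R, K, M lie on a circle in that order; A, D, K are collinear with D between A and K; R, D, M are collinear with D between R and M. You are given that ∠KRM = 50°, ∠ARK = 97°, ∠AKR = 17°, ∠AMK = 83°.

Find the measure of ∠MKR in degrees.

1. ∠KAR = 66°  [△ARK]
2. ∠KMR = 66°  [same arc RK]
3. ∠MKR = 64°  [△RKM]

∠MKR = 64°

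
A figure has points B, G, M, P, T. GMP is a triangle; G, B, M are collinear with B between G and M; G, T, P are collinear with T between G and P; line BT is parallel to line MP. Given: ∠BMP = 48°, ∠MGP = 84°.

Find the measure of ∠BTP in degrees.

1. ∠GMP = 48°  [B on ray MG]
2. ∠GPM = 48°  [△GMP]
3. ∠BTG = 48°  [BT∥MP, corresponding at T]
4. ∠BTP = 132°  [linear pair at T on GP]

∠BTP = 132°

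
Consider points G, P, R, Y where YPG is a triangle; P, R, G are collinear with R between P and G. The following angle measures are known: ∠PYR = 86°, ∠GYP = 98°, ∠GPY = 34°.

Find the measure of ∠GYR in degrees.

∠GYR = 12°

1. ∠PGY = 48°  [△YPG]
2. ∠RPY = 34°  [R on ray PG]
3. ∠RGY = 48°  [R on ray GP]
4. ∠PRY = 60°  [△YPR]
5. ∠GRY = 120°  [linear pair at R on PG]
6. ∠GYR = 12°  [△YRG]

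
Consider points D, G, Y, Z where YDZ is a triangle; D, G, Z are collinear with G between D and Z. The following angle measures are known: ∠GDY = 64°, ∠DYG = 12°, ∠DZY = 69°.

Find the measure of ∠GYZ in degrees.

1. ∠DGY = 104°  [△YDG]
2. ∠GZY = 69°  [G on ray ZD]
3. ∠YGZ = 76°  [linear pair at G on DZ]
4. ∠GYZ = 35°  [△YGZ]

∠GYZ = 35°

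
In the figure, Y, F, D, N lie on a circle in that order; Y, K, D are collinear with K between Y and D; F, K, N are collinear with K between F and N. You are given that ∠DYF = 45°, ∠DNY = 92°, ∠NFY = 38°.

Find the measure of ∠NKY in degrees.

∠NKY = 83°

1. ∠DNF = 45°  [same arc FD]
2. ∠NDY = 38°  [same arc YN]
3. ∠DKN = 97°  [△DKN]
4. ∠NKY = 83°  [linear pair at K on YD]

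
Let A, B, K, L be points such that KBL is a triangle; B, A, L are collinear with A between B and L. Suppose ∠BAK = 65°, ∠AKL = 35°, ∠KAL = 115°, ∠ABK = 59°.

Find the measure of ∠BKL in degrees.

1. ∠ALK = 30°  [△KAL]
2. ∠KBL = 59°  [A on ray BL]
3. ∠BLK = 30°  [A on ray LB]
4. ∠BKL = 91°  [△KBL]

∠BKL = 91°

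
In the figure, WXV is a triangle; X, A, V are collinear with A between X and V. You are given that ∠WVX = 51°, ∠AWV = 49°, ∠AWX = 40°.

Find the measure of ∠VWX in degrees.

∠VWX = 89°

1. ∠AVW = 51°  [A on ray VX]
2. ∠VAW = 80°  [△WAV]
3. ∠WAX = 100°  [linear pair at A on XV]
4. ∠AXW = 40°  [△WXA]
5. ∠VXW = 40°  [A on ray XV]
6. ∠VWX = 89°  [△WXV]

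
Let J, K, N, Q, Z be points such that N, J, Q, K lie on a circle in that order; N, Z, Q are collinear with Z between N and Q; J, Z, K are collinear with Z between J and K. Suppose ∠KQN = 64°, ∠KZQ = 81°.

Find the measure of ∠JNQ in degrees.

1. ∠KJN = 64°  [same arc NK]
2. ∠JZN = 81°  [vertical angles at Z]
3. ∠JNQ = 35°  [△NZJ]

∠JNQ = 35°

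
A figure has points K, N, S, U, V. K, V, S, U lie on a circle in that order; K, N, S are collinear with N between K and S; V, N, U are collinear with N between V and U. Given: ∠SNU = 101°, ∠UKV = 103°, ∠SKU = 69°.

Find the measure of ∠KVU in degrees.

1. ∠KNU = 79°  [linear pair at N on KS]
2. ∠KUV = 32°  [△KNU]
3. ∠KVU = 45°  [△KVU]

∠KVU = 45°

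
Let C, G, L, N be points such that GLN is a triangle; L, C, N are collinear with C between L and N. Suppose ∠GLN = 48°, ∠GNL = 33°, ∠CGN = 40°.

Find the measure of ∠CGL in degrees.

1. ∠CLG = 48°  [C on ray LN]
2. ∠CNG = 33°  [C on ray NL]
3. ∠GCN = 107°  [△GCN]
4. ∠GCL = 73°  [linear pair at C on LN]
5. ∠CGL = 59°  [△GLC]

∠CGL = 59°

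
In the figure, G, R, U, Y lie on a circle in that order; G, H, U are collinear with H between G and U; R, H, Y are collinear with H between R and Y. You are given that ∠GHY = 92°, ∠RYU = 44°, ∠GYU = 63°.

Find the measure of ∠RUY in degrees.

1. ∠UHY = 88°  [linear pair at H on GU]
2. ∠GUY = 48°  [△UHY]
3. ∠UGY = 69°  [△GUY]
4. ∠URY = 69°  [same arc UY]
5. ∠RUY = 67°  [△RUY]

∠RUY = 67°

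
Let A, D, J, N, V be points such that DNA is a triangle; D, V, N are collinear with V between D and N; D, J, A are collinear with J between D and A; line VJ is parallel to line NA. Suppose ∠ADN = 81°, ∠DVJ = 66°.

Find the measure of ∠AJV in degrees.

1. ∠JDV = 81°  [V on DN, J on DA]
2. ∠DJV = 33°  [△DVJ]
3. ∠AJV = 147°  [linear pair at J on DA]

∠AJV = 147°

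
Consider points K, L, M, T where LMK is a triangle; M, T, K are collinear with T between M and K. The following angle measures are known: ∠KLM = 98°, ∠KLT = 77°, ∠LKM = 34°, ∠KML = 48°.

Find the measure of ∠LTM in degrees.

1. ∠LKT = 34°  [T on ray KM]
2. ∠KTL = 69°  [△LTK]
3. ∠LTM = 111°  [linear pair at T on MK]

∠LTM = 111°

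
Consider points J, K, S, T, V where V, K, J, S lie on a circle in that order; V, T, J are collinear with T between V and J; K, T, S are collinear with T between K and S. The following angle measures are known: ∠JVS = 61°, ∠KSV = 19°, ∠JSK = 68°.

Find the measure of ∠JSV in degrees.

1. ∠KJV = 19°  [same arc VK]
2. ∠JVK = 68°  [same arc KJ]
3. ∠JKV = 93°  [△VKJ]
4. ∠JSV = 87°  [cyclic VKJS, opposite ∠K+∠S]

∠JSV = 87°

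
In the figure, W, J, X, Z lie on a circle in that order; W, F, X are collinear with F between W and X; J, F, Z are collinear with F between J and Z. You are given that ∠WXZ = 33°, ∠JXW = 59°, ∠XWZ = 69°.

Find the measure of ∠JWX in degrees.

∠JWX = 19°

1. ∠WZX = 78°  [△WXZ]
2. ∠WJX = 102°  [cyclic WJXZ, opposite ∠J+∠Z]
3. ∠JWX = 19°  [△WJX]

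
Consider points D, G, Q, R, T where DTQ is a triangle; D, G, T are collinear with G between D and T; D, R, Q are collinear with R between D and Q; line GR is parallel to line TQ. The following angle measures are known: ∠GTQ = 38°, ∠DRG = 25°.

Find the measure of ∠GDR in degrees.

1. ∠DTQ = 38°  [G on ray TD]
2. ∠DQT = 25°  [GR∥TQ, corresponding at R]
3. ∠QDT = 117°  [△DTQ]
4. ∠GDR = 117°  [G on DT, R on DQ]

∠GDR = 117°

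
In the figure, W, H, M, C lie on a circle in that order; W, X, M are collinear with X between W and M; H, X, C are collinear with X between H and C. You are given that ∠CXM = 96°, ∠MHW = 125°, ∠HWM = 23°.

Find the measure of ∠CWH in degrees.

∠CWH = 87°

1. ∠HXW = 96°  [vertical angles at X]
2. ∠HMW = 32°  [△WHM]
3. ∠CHW = 61°  [△WXH]
4. ∠HCW = 32°  [same arc WH]
5. ∠CWH = 87°  [△WHC]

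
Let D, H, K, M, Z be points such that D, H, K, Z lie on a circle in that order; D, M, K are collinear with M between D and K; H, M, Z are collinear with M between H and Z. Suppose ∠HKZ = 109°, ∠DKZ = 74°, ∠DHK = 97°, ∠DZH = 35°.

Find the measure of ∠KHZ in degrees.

1. ∠DZK = 83°  [cyclic DHKZ, opposite ∠H+∠Z]
2. ∠KDZ = 23°  [△DKZ]
3. ∠KHZ = 23°  [same arc KZ]

∠KHZ = 23°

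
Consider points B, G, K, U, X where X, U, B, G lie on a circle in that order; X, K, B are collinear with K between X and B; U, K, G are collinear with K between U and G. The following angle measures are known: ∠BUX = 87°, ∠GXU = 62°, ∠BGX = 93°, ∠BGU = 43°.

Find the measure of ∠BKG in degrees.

1. ∠GBU = 118°  [cyclic XUBG, opposite ∠X+∠B]
2. ∠BUG = 19°  [△UBG]
3. ∠BXG = 19°  [same arc BG]
4. ∠GBX = 68°  [△XBG]
5. ∠BKG = 69°  [△BKG]

∠BKG = 69°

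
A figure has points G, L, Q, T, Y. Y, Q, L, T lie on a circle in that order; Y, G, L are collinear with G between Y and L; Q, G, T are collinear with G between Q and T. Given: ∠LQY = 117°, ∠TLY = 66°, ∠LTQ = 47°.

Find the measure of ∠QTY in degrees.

1. ∠LTY = 63°  [cyclic YQLT, opposite ∠Q+∠T]
2. ∠LYT = 51°  [△YLT]
3. ∠LGT = 67°  [△LGT]
4. ∠TGY = 113°  [linear pair at G on YL]
5. ∠QTY = 16°  [△YGT]

∠QTY = 16°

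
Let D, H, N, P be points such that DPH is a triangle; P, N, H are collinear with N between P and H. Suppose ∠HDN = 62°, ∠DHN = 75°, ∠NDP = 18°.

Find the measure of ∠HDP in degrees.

1. ∠DNH = 43°  [△DNH]
2. ∠DHP = 75°  [N on ray HP]
3. ∠DNP = 137°  [linear pair at N on PH]
4. ∠DPN = 25°  [△DPN]
5. ∠DPH = 25°  [N on ray PH]
6. ∠HDP = 80°  [△DPH]

∠HDP = 80°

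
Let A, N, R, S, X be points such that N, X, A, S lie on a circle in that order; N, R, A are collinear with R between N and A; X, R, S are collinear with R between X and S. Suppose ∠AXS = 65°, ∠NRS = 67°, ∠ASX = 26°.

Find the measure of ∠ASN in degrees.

∠ASN = 74°

1. ∠ANS = 65°  [same arc AS]
2. ∠ARS = 113°  [linear pair at R on NA]
3. ∠NAS = 41°  [△ARS]
4. ∠ASN = 74°  [△NAS]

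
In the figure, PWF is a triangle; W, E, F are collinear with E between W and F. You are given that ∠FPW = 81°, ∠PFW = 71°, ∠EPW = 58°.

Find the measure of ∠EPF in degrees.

1. ∠FWP = 28°  [△PWF]
2. ∠EFP = 71°  [E on ray FW]
3. ∠EWP = 28°  [E on ray WF]
4. ∠PEW = 94°  [△PWE]
5. ∠FEP = 86°  [linear pair at E on WF]
6. ∠EPF = 23°  [△PEF]

∠EPF = 23°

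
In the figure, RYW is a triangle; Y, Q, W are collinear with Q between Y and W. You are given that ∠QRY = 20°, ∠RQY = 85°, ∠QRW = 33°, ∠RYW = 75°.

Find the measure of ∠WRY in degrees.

1. ∠RQW = 95°  [linear pair at Q on YW]
2. ∠QWR = 52°  [△RQW]
3. ∠RWY = 52°  [Q on ray WY]
4. ∠WRY = 53°  [△RYW]

∠WRY = 53°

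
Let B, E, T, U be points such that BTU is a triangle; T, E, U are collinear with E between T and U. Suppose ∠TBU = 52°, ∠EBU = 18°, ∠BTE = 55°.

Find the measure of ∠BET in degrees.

1. ∠BTU = 55°  [E on ray TU]
2. ∠BUT = 73°  [△BTU]
3. ∠BUE = 73°  [E on ray UT]
4. ∠BEU = 89°  [△BEU]
5. ∠BET = 91°  [linear pair at E on TU]

∠BET = 91°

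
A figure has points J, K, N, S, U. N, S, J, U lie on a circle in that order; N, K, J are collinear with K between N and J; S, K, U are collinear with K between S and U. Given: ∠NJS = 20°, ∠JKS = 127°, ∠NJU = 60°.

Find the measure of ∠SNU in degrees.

∠SNU = 100°

1. ∠NUS = 20°  [same arc NS]
2. ∠NSU = 60°  [same arc NU]
3. ∠SNU = 100°  [△NSU]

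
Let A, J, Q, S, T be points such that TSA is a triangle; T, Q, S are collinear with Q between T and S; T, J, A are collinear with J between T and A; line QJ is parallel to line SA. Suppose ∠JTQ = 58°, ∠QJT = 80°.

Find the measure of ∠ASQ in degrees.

∠ASQ = 42°

1. ∠JQT = 42°  [△TQJ]
2. ∠JQS = 138°  [linear pair at Q on TS]
3. ∠ASQ = 42°  [QJ∥SA, co-interior at S–Q]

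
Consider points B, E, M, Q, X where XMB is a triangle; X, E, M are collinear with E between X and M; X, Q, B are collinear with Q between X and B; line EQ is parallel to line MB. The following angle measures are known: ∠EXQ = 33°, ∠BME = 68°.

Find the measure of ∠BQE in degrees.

∠BQE = 101°

1. ∠BXM = 33°  [E on XM, Q on XB]
2. ∠BMX = 68°  [E on ray MX]
3. ∠MBX = 79°  [△XMB]
4. ∠EQX = 79°  [EQ∥MB, corresponding at Q]
5. ∠BQE = 101°  [linear pair at Q on XB]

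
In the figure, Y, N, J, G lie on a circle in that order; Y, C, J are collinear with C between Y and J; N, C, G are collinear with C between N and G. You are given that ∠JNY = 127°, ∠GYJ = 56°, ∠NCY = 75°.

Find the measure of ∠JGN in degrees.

1. ∠JGY = 53°  [cyclic YNJG, opposite ∠N+∠G]
2. ∠GJY = 71°  [△YJG]
3. ∠GCJ = 75°  [vertical angles at C]
4. ∠JGN = 34°  [△JCG]

∠JGN = 34°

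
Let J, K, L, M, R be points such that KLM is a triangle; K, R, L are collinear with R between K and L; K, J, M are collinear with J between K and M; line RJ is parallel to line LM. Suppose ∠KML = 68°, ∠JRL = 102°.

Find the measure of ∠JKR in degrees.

∠JKR = 34°

1. ∠KJR = 68°  [RJ∥LM, corresponding at J]
2. ∠JRK = 78°  [linear pair at R on KL]
3. ∠JKR = 34°  [△KRJ]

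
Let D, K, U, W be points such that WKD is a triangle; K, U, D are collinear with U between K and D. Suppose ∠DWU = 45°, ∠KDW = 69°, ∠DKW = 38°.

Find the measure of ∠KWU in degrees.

1. ∠UDW = 69°  [U on ray DK]
2. ∠UKW = 38°  [U on ray KD]
3. ∠DUW = 66°  [△WUD]
4. ∠KUW = 114°  [linear pair at U on KD]
5. ∠KWU = 28°  [△WKU]

∠KWU = 28°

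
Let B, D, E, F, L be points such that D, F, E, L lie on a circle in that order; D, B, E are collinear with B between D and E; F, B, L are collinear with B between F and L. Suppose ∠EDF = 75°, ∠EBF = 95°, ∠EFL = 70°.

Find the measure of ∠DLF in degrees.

∠DLF = 15°

1. ∠DBL = 95°  [vertical angles at B]
2. ∠EDL = 70°  [same arc EL]
3. ∠DLF = 15°  [△DBL]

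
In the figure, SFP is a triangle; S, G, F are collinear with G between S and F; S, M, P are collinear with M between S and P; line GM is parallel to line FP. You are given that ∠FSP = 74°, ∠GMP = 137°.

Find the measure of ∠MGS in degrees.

1. ∠GSM = 74°  [G on SF, M on SP]
2. ∠GMS = 43°  [linear pair at M on SP]
3. ∠MGS = 63°  [△SGM]

∠MGS = 63°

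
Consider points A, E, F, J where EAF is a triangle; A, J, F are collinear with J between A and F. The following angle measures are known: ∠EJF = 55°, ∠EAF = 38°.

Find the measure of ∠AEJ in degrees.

∠AEJ = 17°

1. ∠AJE = 125°  [linear pair at J on AF]
2. ∠EAJ = 38°  [J on ray AF]
3. ∠AEJ = 17°  [△EAJ]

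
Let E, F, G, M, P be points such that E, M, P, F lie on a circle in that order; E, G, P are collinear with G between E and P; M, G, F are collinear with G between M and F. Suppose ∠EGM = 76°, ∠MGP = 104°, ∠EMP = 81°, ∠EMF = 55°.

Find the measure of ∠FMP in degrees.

∠FMP = 26°

1. ∠MEP = 49°  [△EGM]
2. ∠EPM = 50°  [△EMP]
3. ∠FMP = 26°  [△MGP]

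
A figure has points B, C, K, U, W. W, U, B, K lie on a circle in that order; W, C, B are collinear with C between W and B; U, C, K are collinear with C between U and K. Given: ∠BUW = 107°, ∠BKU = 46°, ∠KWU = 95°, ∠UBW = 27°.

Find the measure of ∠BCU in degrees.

∠BCU = 104°

1. ∠KBU = 85°  [cyclic WUBK, opposite ∠W+∠B]
2. ∠BUK = 49°  [△UBK]
3. ∠BCU = 104°  [△UCB]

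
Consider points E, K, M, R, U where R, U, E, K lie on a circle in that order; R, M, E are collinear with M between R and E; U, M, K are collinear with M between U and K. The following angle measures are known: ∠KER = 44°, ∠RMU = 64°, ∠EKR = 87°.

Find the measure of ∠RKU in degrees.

∠RKU = 15°

1. ∠ERK = 49°  [△REK]
2. ∠EMK = 64°  [vertical angles at M]
3. ∠KMR = 116°  [linear pair at M on RE]
4. ∠RKU = 15°  [△RMK]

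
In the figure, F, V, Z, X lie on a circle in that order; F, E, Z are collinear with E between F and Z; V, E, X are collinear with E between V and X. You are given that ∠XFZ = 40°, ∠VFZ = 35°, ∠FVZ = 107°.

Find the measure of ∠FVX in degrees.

1. ∠XVZ = 40°  [same arc ZX]
2. ∠VXZ = 35°  [same arc VZ]
3. ∠FZV = 38°  [△FVZ]
4. ∠VZX = 105°  [△VZX]
5. ∠FXV = 38°  [same arc FV]
6. ∠VFX = 75°  [cyclic FVZX, opposite ∠F+∠Z]
7. ∠FVX = 67°  [△FVX]

∠FVX = 67°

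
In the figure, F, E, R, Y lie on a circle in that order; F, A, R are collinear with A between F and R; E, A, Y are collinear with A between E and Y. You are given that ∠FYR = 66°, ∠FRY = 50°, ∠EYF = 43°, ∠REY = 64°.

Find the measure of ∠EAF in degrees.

∠EAF = 107°

1. ∠FER = 114°  [cyclic FERY, opposite ∠E+∠Y]
2. ∠FEY = 50°  [same arc FY]
3. ∠ERF = 43°  [same arc FE]
4. ∠EFR = 23°  [△FER]
5. ∠EAF = 107°  [△FAE]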